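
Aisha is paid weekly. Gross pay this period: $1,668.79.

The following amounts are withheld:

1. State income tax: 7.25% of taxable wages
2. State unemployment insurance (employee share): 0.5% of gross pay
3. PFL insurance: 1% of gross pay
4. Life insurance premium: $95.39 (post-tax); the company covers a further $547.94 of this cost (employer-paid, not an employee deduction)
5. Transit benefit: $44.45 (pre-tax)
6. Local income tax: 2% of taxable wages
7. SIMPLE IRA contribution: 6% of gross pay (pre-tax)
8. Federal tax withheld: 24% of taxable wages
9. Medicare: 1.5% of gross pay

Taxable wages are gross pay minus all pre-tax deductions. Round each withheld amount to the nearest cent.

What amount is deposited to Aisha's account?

$871.96

Transit benefit: $44.45
SIMPLE IRA contribution: $1,668.79 × 0.06 = $100.13
Pre-tax total = $44.45 + $100.13 = $144.58
Taxable wages = $1,668.79 − $144.58 = $1,524.21
State income tax: $1,524.21 × 0.0725 = $110.51
Federal tax withheld: $1,524.21 × 0.24 = $365.81
Local income tax: $1,524.21 × 0.02 = $30.48
State unemployment insurance (employee share): $1,668.79 × 0.005 = $8.34
Medicare: $1,668.79 × 0.015 = $25.03
PFL insurance: $1,668.79 × 0.01 = $16.69
Life insurance premium: $95.39
(Employer's $547.94 toward life insurance premium is not withheld from the employee.)
Total deductions = $44.45 + $100.13 + $110.51 + $365.81 + $30.48 + $8.34 + $25.03 + $16.69 + $95.39 = $796.83
Net pay = $1,668.79 − $796.83 = $871.96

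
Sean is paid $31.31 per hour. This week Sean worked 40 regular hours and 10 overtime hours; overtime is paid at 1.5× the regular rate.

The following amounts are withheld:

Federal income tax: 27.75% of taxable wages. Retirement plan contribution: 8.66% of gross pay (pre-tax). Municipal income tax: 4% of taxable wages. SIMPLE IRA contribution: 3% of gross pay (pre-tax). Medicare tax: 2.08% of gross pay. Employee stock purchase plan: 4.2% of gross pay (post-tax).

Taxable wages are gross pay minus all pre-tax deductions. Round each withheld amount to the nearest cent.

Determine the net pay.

$930.11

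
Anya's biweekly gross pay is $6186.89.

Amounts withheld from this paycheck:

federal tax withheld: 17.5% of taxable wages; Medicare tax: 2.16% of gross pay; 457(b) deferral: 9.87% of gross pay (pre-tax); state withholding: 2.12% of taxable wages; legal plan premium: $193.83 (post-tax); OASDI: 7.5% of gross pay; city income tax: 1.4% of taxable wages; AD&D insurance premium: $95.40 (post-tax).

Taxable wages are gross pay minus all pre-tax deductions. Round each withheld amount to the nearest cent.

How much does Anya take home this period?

$3517.22

457(b) deferral: $6186.89 × 0.0987 = $610.65
Taxable wages = $6186.89 − $610.65 = $5576.24
Federal tax withheld: $5576.24 × 0.175 = $975.84
City income tax: $5576.24 × 0.014 = $78.07
State withholding: $5576.24 × 0.0212 = $118.22
OASDI: $6186.89 × 0.075 = $464.02
Medicare tax: $6186.89 × 0.0216 = $133.64
AD&D insurance premium: $95.40
Legal plan premium: $193.83
Total deductions = $610.65 + $975.84 + $78.07 + $118.22 + $464.02 + $133.64 + $95.40 + $193.83 = $2669.67
Net pay = $6186.89 − $2669.67 = $3517.22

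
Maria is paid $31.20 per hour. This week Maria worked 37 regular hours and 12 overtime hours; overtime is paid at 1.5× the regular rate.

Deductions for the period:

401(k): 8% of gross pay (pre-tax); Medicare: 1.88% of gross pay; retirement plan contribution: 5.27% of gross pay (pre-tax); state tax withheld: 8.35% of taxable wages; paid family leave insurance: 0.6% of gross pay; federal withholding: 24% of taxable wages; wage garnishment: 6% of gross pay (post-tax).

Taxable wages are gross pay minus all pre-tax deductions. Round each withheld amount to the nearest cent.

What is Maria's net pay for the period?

Regular pay: 37 × $31.20 = $1,154.40
Overtime pay: 12 × $31.20 × 1.5 = $561.60
Gross pay = $1,154.40 + $561.60 = $1,716.00
Retirement plan contribution: $1,716.00 × 0.0527 = $90.43
401(k): $1,716.00 × 0.08 = $137.28
Pre-tax total = $90.43 + $137.28 = $227.71
Taxable wages = $1,716.00 − $227.71 = $1,488.29
State tax withheld: $1,488.29 × 0.0835 = $124.27
Federal withholding: $1,488.29 × 0.24 = $357.19
Medicare: $1,716.00 × 0.0188 = $32.26
Paid family leave insurance: $1,716.00 × 0.006 = $10.30
Wage garnishment: $1,716.00 × 0.06 = $102.96
Total deductions = $90.43 + $137.28 + $124.27 + $357.19 + $32.26 + $10.30 + $102.96 = $854.69
Net pay = $1,716.00 − $854.69 = $861.31

$861.31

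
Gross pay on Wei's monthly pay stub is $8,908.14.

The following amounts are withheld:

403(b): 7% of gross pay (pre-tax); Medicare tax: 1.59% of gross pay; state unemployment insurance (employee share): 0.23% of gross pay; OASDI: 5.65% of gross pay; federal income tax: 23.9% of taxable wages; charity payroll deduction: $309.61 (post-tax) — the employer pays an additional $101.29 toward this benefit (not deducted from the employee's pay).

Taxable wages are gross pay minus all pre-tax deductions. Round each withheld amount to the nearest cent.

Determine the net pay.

$5,329.51

403(b): $8,908.14 × 0.07 = $623.57
Taxable wages = $8,908.14 − $623.57 = $8,284.57
Federal income tax: $8,284.57 × 0.239 = $1,980.01
Medicare tax: $8,908.14 × 0.0159 = $141.64
OASDI: $8,908.14 × 0.0565 = $503.31
State unemployment insurance (employee share): $8,908.14 × 0.0023 = $20.49
Charity payroll deduction: $309.61
(Employer's $101.29 toward charity payroll deduction is not withheld from the employee.)
Total deductions = $623.57 + $1,980.01 + $141.64 + $503.31 + $20.49 + $309.61 = $3,578.63
Net pay = $8,908.14 − $3,578.63 = $5,329.51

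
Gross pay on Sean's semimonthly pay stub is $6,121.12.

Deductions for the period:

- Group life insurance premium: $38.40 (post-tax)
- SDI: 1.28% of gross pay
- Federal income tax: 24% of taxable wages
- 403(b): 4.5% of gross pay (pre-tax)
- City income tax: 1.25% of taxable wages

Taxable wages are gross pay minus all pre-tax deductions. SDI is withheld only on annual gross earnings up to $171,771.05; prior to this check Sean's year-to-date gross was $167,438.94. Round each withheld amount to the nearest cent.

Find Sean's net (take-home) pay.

$4,275.79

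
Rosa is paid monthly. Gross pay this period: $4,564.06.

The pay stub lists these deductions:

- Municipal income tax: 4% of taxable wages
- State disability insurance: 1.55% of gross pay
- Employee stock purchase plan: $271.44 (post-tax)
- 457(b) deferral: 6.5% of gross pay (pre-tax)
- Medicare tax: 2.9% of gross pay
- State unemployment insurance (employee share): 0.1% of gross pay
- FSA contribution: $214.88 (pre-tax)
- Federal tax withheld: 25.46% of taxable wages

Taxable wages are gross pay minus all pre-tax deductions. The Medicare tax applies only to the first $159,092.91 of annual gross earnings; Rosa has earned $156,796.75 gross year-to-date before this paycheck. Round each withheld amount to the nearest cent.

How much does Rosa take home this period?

FSA contribution: $214.88
457(b) deferral: $4,564.06 × 0.065 = $296.66
Pre-tax total = $214.88 + $296.66 = $511.54
Taxable wages = $4,564.06 − $511.54 = $4,052.52
Federal tax withheld: $4,052.52 × 0.2546 = $1,031.77
Municipal income tax: $4,052.52 × 0.04 = $162.10
State disability insurance: $4,564.06 × 0.0155 = $70.74
Medicare tax: only $159,092.91 − $156,796.75 = $2,296.16 of this check is subject → $2,296.16 × 0.029 = $66.59
State unemployment insurance (employee share): $4,564.06 × 0.001 = $4.56
Employee stock purchase plan: $271.44
Total deductions = $214.88 + $296.66 + $1,031.77 + $162.10 + $70.74 + $66.59 + $4.56 + $271.44 = $2,118.74
Net pay = $4,564.06 − $2,118.74 = $2,445.32

$2,445.32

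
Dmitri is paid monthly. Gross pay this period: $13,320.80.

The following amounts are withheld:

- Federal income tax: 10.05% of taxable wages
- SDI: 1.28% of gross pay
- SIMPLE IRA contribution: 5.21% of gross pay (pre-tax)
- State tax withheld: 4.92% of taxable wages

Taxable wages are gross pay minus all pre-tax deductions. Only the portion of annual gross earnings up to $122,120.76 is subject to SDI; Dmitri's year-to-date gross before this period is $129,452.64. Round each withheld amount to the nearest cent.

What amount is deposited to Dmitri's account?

SIMPLE IRA contribution: $13,320.80 × 0.0521 = $694.01
Taxable wages = $13,320.80 − $694.01 = $12,626.79
State tax withheld: $12,626.79 × 0.0492 = $621.24
Federal income tax: $12,626.79 × 0.1005 = $1,268.99
SDI: annual cap $122,120.76 already reached (YTD $129,452.64), so $0.00
Total deductions = $694.01 + $621.24 + $1,268.99 + $0.00 = $2,584.24
Net pay = $13,320.80 − $2,584.24 = $10,736.56

$10,736.56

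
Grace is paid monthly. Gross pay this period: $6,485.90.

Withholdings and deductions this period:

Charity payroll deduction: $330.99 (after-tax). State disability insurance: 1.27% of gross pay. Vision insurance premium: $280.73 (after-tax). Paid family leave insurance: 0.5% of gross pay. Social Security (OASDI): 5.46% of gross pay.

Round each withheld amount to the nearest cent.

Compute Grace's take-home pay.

$5,405.25

Paid family leave insurance: $6,485.90 × 0.005 = $32.43
Social Security (OASDI): $6,485.90 × 0.0546 = $354.13
State disability insurance: $6,485.90 × 0.0127 = $82.37
Vision insurance premium: $280.73
Charity payroll deduction: $330.99
Total deductions = $32.43 + $354.13 + $82.37 + $280.73 + $330.99 = $1,080.65
Net pay = $6,485.90 − $1,080.65 = $5,405.25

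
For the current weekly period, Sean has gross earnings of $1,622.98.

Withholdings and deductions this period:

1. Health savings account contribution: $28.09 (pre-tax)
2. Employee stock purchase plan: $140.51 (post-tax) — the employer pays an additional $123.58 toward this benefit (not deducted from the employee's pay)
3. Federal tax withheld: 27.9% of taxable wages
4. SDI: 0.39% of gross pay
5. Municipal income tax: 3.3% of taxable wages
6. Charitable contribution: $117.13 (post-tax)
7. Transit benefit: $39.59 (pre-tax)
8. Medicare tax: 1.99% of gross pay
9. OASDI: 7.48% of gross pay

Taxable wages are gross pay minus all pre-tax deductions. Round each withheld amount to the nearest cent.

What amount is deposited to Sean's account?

Transit benefit: $39.59
Health savings account contribution: $28.09
Pre-tax total = $39.59 + $28.09 = $67.68
Taxable wages = $1,622.98 − $67.68 = $1,555.30
Municipal income tax: $1,555.30 × 0.033 = $51.32
Federal tax withheld: $1,555.30 × 0.279 = $433.93
Medicare tax: $1,622.98 × 0.0199 = $32.30
SDI: $1,622.98 × 0.0039 = $6.33
OASDI: $1,622.98 × 0.0748 = $121.40
Charitable contribution: $117.13
Employee stock purchase plan: $140.51
(Employer's $123.58 toward employee stock purchase plan is not withheld from the employee.)
Total deductions = $39.59 + $28.09 + $51.32 + $433.93 + $32.30 + $6.33 + $121.40 + $117.13 + $140.51 = $970.60
Net pay = $1,622.98 − $970.60 = $652.38

$652.38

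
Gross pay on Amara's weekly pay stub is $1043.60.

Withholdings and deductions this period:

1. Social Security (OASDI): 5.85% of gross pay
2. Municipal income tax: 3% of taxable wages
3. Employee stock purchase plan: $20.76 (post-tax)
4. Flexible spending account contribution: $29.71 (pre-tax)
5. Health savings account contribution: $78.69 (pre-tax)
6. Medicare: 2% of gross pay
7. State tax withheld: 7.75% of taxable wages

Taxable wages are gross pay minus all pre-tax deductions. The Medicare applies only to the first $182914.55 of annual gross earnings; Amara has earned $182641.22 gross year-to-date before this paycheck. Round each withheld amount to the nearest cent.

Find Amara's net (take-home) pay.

$747.38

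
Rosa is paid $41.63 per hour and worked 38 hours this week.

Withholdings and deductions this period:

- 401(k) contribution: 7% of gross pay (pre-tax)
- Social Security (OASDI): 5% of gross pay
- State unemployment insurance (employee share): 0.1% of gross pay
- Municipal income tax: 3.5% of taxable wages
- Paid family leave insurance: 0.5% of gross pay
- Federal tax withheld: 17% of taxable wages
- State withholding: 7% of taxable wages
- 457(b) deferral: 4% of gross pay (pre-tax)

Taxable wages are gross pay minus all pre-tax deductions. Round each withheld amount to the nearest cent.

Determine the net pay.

Gross pay: 38 × $41.63 = $1,581.94
401(k) contribution: $1,581.94 × 0.07 = $110.74
457(b) deferral: $1,581.94 × 0.04 = $63.28
Pre-tax total = $110.74 + $63.28 = $174.02
Taxable wages = $1,581.94 − $174.02 = $1,407.92
Municipal income tax: $1,407.92 × 0.035 = $49.28
State withholding: $1,407.92 × 0.07 = $98.55
Federal tax withheld: $1,407.92 × 0.17 = $239.35
Paid family leave insurance: $1,581.94 × 0.005 = $7.91
Social Security (OASDI): $1,581.94 × 0.05 = $79.10
State unemployment insurance (employee share): $1,581.94 × 0.001 = $1.58
Total deductions = $110.74 + $63.28 + $49.28 + $98.55 + $239.35 + $7.91 + $79.10 + $1.58 = $649.79
Net pay = $1,581.94 − $649.79 = $932.15

$932.15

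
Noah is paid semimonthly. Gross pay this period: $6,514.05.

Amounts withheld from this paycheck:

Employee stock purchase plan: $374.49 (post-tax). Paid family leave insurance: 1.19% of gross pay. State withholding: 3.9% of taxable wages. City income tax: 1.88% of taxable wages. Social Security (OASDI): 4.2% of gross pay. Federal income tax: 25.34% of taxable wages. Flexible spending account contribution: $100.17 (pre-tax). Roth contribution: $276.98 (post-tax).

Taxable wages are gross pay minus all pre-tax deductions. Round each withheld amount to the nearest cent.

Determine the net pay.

$3,415.30

Flexible spending account contribution: $100.17
Taxable wages = $6,514.05 − $100.17 = $6,413.88
State withholding: $6,413.88 × 0.039 = $250.14
Federal income tax: $6,413.88 × 0.2534 = $1,625.28
City income tax: $6,413.88 × 0.0188 = $120.58
Paid family leave insurance: $6,514.05 × 0.0119 = $77.52
Social Security (OASDI): $6,514.05 × 0.042 = $273.59
Roth contribution: $276.98
Employee stock purchase plan: $374.49
Total deductions = $100.17 + $250.14 + $1,625.28 + $120.58 + $77.52 + $273.59 + $276.98 + $374.49 = $3,098.75
Net pay = $6,514.05 − $3,098.75 = $3,415.30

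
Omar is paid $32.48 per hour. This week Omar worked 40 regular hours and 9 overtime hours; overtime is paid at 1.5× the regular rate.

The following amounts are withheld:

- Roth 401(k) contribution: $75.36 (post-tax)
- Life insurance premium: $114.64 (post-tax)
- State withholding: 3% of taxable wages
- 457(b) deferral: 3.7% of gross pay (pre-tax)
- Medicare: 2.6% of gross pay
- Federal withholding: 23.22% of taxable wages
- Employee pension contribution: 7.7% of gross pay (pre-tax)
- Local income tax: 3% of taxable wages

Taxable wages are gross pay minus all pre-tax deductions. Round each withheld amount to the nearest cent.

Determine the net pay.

Regular pay: 40 × $32.48 = $1,299.20
Overtime pay: 9 × $32.48 × 1.5 = $438.48
Gross pay = $1,299.20 + $438.48 = $1,737.68
457(b) deferral: $1,737.68 × 0.037 = $64.29
Employee pension contribution: $1,737.68 × 0.077 = $133.80
Pre-tax total = $64.29 + $133.80 = $198.09
Taxable wages = $1,737.68 − $198.09 = $1,539.59
Local income tax: $1,539.59 × 0.03 = $46.19
Federal withholding: $1,539.59 × 0.2322 = $357.49
State withholding: $1,539.59 × 0.03 = $46.19
Medicare: $1,737.68 × 0.026 = $45.18
Roth 401(k) contribution: $75.36
Life insurance premium: $114.64
Total deductions = $64.29 + $133.80 + $46.19 + $357.49 + $46.19 + $45.18 + $75.36 + $114.64 = $883.14
Net pay = $1,737.68 − $883.14 = $854.54

$854.54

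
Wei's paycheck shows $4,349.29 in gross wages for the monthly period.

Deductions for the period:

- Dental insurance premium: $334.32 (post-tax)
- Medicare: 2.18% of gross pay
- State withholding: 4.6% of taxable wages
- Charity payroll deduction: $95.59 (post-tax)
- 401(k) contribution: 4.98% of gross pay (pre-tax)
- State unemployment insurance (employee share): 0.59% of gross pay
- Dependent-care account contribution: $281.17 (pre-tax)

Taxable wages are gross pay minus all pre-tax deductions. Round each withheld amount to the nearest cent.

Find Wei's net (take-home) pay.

401(k) contribution: $4,349.29 × 0.0498 = $216.59
Dependent-care account contribution: $281.17
Pre-tax total = $216.59 + $281.17 = $497.76
Taxable wages = $4,349.29 − $497.76 = $3,851.53
State withholding: $3,851.53 × 0.046 = $177.17
State unemployment insurance (employee share): $4,349.29 × 0.0059 = $25.66
Medicare: $4,349.29 × 0.0218 = $94.81
Charity payroll deduction: $95.59
Dental insurance premium: $334.32
Total deductions = $216.59 + $281.17 + $177.17 + $25.66 + $94.81 + $95.59 + $334.32 = $1,225.31
Net pay = $4,349.29 − $1,225.31 = $3,123.98

$3,123.98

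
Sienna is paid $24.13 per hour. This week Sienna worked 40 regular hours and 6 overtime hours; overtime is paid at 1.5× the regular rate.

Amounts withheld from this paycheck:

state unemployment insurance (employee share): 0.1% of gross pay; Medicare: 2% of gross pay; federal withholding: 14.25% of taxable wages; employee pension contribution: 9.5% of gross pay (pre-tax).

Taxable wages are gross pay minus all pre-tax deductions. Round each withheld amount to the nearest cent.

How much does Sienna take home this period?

Regular pay: 40 × $24.13 = $965.20
Overtime pay: 6 × $24.13 × 1.5 = $217.17
Gross pay = $965.20 + $217.17 = $1,182.37
Employee pension contribution: $1,182.37 × 0.095 = $112.33
Taxable wages = $1,182.37 − $112.33 = $1,070.04
Federal withholding: $1,070.04 × 0.1425 = $152.48
Medicare: $1,182.37 × 0.02 = $23.65
State unemployment insurance (employee share): $1,182.37 × 0.001 = $1.18
Total deductions = $112.33 + $152.48 + $23.65 + $1.18 = $289.64
Net pay = $1,182.37 − $289.64 = $892.73

$892.73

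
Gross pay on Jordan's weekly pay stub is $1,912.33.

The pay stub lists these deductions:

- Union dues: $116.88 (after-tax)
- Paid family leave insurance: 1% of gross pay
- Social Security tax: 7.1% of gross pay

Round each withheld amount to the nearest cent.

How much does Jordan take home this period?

$1,640.55

Paid family leave insurance: $1,912.33 × 0.01 = $19.12
Social Security tax: $1,912.33 × 0.071 = $135.78
Union dues: $116.88
Total deductions = $19.12 + $135.78 + $116.88 = $271.78
Net pay = $1,912.33 − $271.78 = $1,640.55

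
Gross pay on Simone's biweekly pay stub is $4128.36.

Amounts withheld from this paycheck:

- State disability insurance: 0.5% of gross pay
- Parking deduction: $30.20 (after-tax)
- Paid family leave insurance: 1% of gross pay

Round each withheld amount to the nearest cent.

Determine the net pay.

$4036.24

Paid family leave insurance: $4128.36 × 0.01 = $41.28
State disability insurance: $4128.36 × 0.005 = $20.64
Parking deduction: $30.20
Total deductions = $41.28 + $20.64 + $30.20 = $92.12
Net pay = $4128.36 − $92.12 = $4036.24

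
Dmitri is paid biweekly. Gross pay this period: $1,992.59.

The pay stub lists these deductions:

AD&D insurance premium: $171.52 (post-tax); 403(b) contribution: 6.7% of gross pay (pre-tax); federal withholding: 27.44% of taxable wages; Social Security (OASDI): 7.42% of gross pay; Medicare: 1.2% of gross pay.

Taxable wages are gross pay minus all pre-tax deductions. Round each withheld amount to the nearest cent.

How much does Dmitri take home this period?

403(b) contribution: $1,992.59 × 0.067 = $133.50
Taxable wages = $1,992.59 − $133.50 = $1,859.09
Federal withholding: $1,859.09 × 0.2744 = $510.13
Medicare: $1,992.59 × 0.012 = $23.91
Social Security (OASDI): $1,992.59 × 0.0742 = $147.85
AD&D insurance premium: $171.52
Total deductions = $133.50 + $510.13 + $23.91 + $147.85 + $171.52 = $986.91
Net pay = $1,992.59 − $986.91 = $1,005.68

$1,005.68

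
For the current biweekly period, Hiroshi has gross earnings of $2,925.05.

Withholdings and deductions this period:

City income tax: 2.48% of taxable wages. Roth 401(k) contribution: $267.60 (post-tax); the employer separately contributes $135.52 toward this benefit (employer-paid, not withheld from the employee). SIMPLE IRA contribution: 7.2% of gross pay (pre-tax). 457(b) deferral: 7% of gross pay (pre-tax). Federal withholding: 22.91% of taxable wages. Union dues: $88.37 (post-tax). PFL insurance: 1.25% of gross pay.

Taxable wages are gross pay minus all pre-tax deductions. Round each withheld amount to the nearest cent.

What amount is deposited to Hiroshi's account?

$1,479.96

SIMPLE IRA contribution: $2,925.05 × 0.072 = $210.60
457(b) deferral: $2,925.05 × 0.07 = $204.75
Pre-tax total = $210.60 + $204.75 = $415.35
Taxable wages = $2,925.05 − $415.35 = $2,509.70
City income tax: $2,509.70 × 0.0248 = $62.24
Federal withholding: $2,509.70 × 0.2291 = $574.97
PFL insurance: $2,925.05 × 0.0125 = $36.56
Roth 401(k) contribution: $267.60
Union dues: $88.37
(Employer's $135.52 toward Roth 401(k) contribution is not withheld from the employee.)
Total deductions = $210.60 + $204.75 + $62.24 + $574.97 + $36.56 + $267.60 + $88.37 = $1,445.09
Net pay = $2,925.05 − $1,445.09 = $1,479.96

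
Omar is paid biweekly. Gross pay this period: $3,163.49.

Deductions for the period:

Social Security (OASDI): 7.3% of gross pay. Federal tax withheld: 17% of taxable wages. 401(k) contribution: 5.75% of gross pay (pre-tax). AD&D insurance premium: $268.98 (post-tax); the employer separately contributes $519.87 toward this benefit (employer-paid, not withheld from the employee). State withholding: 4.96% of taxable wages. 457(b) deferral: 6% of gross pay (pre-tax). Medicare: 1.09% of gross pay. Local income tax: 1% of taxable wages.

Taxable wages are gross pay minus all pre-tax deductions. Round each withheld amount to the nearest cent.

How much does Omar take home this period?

$1,616.40

457(b) deferral: $3,163.49 × 0.06 = $189.81
401(k) contribution: $3,163.49 × 0.0575 = $181.90
Pre-tax total = $189.81 + $181.90 = $371.71
Taxable wages = $3,163.49 − $371.71 = $2,791.78
Federal tax withheld: $2,791.78 × 0.17 = $474.60
Local income tax: $2,791.78 × 0.01 = $27.92
State withholding: $2,791.78 × 0.0496 = $138.47
Medicare: $3,163.49 × 0.0109 = $34.48
Social Security (OASDI): $3,163.49 × 0.073 = $230.93
AD&D insurance premium: $268.98
(Employer's $519.87 toward AD&D insurance premium is not withheld from the employee.)
Total deductions = $189.81 + $181.90 + $474.60 + $27.92 + $138.47 + $34.48 + $230.93 + $268.98 = $1,547.09
Net pay = $3,163.49 − $1,547.09 = $1,616.40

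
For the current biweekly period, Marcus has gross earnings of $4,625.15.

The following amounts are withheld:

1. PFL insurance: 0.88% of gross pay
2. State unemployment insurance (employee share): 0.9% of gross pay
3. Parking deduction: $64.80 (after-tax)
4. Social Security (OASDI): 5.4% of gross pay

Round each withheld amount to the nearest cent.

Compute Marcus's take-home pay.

$4,228.26

State unemployment insurance (employee share): $4,625.15 × 0.009 = $41.63
Social Security (OASDI): $4,625.15 × 0.054 = $249.76
PFL insurance: $4,625.15 × 0.0088 = $40.70
Parking deduction: $64.80
Total deductions = $41.63 + $249.76 + $40.70 + $64.80 = $396.89
Net pay = $4,625.15 − $396.89 = $4,228.26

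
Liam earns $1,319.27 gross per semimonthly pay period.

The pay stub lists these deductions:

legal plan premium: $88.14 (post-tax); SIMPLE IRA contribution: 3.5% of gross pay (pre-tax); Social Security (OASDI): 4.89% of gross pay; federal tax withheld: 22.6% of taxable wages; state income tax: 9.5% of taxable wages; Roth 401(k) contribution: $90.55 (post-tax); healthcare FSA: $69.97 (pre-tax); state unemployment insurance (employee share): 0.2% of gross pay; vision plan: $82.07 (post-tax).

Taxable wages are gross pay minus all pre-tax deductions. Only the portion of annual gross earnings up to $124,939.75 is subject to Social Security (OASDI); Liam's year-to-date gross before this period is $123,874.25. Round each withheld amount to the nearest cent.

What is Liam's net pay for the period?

SIMPLE IRA contribution: $1,319.27 × 0.035 = $46.17
Healthcare FSA: $69.97
Pre-tax total = $46.17 + $69.97 = $116.14
Taxable wages = $1,319.27 − $116.14 = $1,203.13
Federal tax withheld: $1,203.13 × 0.226 = $271.91
State income tax: $1,203.13 × 0.095 = $114.30
Social Security (OASDI): only $124,939.75 − $123,874.25 = $1,065.50 of this check is subject → $1,065.50 × 0.0489 = $52.10
State unemployment insurance (employee share): $1,319.27 × 0.002 = $2.64
Roth 401(k) contribution: $90.55
Vision plan: $82.07
Legal plan premium: $88.14
Total deductions = $46.17 + $69.97 + $271.91 + $114.30 + $52.10 + $2.64 + $90.55 + $82.07 + $88.14 = $817.85
Net pay = $1,319.27 − $817.85 = $501.42

$501.42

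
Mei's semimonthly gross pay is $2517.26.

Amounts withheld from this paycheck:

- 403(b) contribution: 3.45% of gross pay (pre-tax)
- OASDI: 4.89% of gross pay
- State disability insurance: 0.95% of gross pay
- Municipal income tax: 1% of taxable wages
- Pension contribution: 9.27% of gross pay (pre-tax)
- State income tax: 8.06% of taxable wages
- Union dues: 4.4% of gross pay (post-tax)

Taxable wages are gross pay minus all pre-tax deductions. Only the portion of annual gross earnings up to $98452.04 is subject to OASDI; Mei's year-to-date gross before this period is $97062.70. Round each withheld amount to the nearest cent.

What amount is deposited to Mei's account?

Pension contribution: $2517.26 × 0.0927 = $233.35
403(b) contribution: $2517.26 × 0.0345 = $86.85
Pre-tax total = $233.35 + $86.85 = $320.20
Taxable wages = $2517.26 − $320.20 = $2197.06
Municipal income tax: $2197.06 × 0.01 = $21.97
State income tax: $2197.06 × 0.0806 = $177.08
State disability insurance: $2517.26 × 0.0095 = $23.91
OASDI: only $98452.04 − $97062.70 = $1389.34 of this check is subject → $1389.34 × 0.0489 = $67.94
Union dues: $2517.26 × 0.044 = $110.76
Total deductions = $233.35 + $86.85 + $21.97 + $177.08 + $23.91 + $67.94 + $110.76 = $721.86
Net pay = $2517.26 − $721.86 = $1795.40

$1795.40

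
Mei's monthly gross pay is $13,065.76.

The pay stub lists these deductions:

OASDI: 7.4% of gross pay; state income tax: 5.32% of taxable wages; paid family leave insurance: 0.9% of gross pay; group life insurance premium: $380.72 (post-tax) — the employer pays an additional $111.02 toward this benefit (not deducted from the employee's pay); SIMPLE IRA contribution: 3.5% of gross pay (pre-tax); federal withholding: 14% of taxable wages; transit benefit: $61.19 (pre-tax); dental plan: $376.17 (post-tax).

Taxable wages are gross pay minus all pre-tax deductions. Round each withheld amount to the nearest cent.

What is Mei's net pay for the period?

$8,281.79

SIMPLE IRA contribution: $13,065.76 × 0.035 = $457.30
Transit benefit: $61.19
Pre-tax total = $457.30 + $61.19 = $518.49
Taxable wages = $13,065.76 − $518.49 = $12,547.27
Federal withholding: $12,547.27 × 0.14 = $1,756.62
State income tax: $12,547.27 × 0.0532 = $667.51
OASDI: $13,065.76 × 0.074 = $966.87
Paid family leave insurance: $13,065.76 × 0.009 = $117.59
Dental plan: $376.17
Group life insurance premium: $380.72
(Employer's $111.02 toward group life insurance premium is not withheld from the employee.)
Total deductions = $457.30 + $61.19 + $1,756.62 + $667.51 + $966.87 + $117.59 + $376.17 + $380.72 = $4,783.97
Net pay = $13,065.76 − $4,783.97 = $8,281.79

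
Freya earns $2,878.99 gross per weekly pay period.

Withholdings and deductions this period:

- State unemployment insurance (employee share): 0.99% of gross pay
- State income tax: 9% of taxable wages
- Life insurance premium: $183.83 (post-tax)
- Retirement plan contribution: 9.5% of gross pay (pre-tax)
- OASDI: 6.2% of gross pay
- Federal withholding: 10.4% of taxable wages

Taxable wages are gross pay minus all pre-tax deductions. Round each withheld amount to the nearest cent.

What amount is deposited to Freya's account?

$1,709.20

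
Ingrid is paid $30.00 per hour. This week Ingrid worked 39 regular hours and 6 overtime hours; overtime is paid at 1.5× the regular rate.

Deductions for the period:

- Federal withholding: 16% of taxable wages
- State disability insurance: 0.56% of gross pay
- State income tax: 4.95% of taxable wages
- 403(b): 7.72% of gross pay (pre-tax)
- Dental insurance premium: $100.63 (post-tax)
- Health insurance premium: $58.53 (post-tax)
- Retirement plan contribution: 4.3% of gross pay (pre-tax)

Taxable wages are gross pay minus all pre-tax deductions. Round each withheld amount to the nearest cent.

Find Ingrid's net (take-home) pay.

Regular pay: 39 × $30.00 = $1170.00
Overtime pay: 6 × $30.00 × 1.5 = $270.00
Gross pay = $1170.00 + $270.00 = $1440.00
Retirement plan contribution: $1440.00 × 0.043 = $61.92
403(b): $1440.00 × 0.0772 = $111.17
Pre-tax total = $61.92 + $111.17 = $173.09
Taxable wages = $1440.00 − $173.09 = $1266.91
State income tax: $1266.91 × 0.0495 = $62.71
Federal withholding: $1266.91 × 0.16 = $202.71
State disability insurance: $1440.00 × 0.0056 = $8.06
Health insurance premium: $58.53
Dental insurance premium: $100.63
Total deductions = $61.92 + $111.17 + $62.71 + $202.71 + $8.06 + $58.53 + $100.63 = $605.73
Net pay = $1440.00 − $605.73 = $834.27

$834.27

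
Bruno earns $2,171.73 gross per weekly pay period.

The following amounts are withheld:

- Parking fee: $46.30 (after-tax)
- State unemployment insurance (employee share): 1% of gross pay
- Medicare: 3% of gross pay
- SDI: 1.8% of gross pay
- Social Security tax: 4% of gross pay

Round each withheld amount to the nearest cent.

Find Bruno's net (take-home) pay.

$1,912.60

Social Security tax: $2,171.73 × 0.04 = $86.87
State unemployment insurance (employee share): $2,171.73 × 0.01 = $21.72
Medicare: $2,171.73 × 0.03 = $65.15
SDI: $2,171.73 × 0.018 = $39.09
Parking fee: $46.30
Total deductions = $86.87 + $21.72 + $65.15 + $39.09 + $46.30 = $259.13
Net pay = $2,171.73 − $259.13 = $1,912.60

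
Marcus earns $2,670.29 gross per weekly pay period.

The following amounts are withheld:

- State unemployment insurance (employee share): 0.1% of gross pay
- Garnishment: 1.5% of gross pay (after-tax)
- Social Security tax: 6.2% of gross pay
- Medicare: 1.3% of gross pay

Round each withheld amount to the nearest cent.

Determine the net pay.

$2,427.30

Social Security tax: $2,670.29 × 0.062 = $165.56
State unemployment insurance (employee share): $2,670.29 × 0.001 = $2.67
Medicare: $2,670.29 × 0.013 = $34.71
Garnishment: $2,670.29 × 0.015 = $40.05
Total deductions = $165.56 + $2.67 + $34.71 + $40.05 = $242.99
Net pay = $2,670.29 − $242.99 = $2,427.30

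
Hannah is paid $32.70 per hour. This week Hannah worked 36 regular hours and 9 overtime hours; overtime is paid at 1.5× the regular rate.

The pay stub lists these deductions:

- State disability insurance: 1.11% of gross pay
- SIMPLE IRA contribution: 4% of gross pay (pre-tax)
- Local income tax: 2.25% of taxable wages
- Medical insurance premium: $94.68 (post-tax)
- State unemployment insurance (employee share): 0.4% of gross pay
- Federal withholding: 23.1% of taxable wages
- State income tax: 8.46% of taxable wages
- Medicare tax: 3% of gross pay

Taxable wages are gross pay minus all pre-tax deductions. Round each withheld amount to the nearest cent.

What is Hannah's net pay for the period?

Regular pay: 36 × $32.70 = $1177.20
Overtime pay: 9 × $32.70 × 1.5 = $441.45
Gross pay = $1177.20 + $441.45 = $1618.65
SIMPLE IRA contribution: $1618.65 × 0.04 = $64.75
Taxable wages = $1618.65 − $64.75 = $1553.90
Local income tax: $1553.90 × 0.0225 = $34.96
State income tax: $1553.90 × 0.0846 = $131.46
Federal withholding: $1553.90 × 0.231 = $358.95
Medicare tax: $1618.65 × 0.03 = $48.56
State unemployment insurance (employee share): $1618.65 × 0.004 = $6.47
State disability insurance: $1618.65 × 0.0111 = $17.97
Medical insurance premium: $94.68
Total deductions = $64.75 + $34.96 + $131.46 + $358.95 + $48.56 + $6.47 + $17.97 + $94.68 = $757.80
Net pay = $1618.65 − $757.80 = $860.85

$860.85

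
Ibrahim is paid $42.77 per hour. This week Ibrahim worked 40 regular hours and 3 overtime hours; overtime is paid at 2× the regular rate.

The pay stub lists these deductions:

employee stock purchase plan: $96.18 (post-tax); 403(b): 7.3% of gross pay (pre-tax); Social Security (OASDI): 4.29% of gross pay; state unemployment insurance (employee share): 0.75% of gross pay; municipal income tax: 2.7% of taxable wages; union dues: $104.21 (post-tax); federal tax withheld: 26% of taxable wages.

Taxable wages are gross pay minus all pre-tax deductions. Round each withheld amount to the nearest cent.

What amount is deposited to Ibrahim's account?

Regular pay: 40 × $42.77 = $1710.80
Overtime pay: 3 × $42.77 × 2 = $256.62
Gross pay = $1710.80 + $256.62 = $1967.42
403(b): $1967.42 × 0.073 = $143.62
Taxable wages = $1967.42 − $143.62 = $1823.80
Municipal income tax: $1823.80 × 0.027 = $49.24
Federal tax withheld: $1823.80 × 0.26 = $474.19
State unemployment insurance (employee share): $1967.42 × 0.0075 = $14.76
Social Security (OASDI): $1967.42 × 0.0429 = $84.40
Union dues: $104.21
Employee stock purchase plan: $96.18
Total deductions = $143.62 + $49.24 + $474.19 + $14.76 + $84.40 + $104.21 + $96.18 = $966.60
Net pay = $1967.42 − $966.60 = $1000.82

$1000.82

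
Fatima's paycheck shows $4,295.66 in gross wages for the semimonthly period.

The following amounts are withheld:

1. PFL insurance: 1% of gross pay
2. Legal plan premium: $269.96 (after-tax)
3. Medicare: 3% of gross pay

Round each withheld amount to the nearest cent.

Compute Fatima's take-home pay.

PFL insurance: $4,295.66 × 0.01 = $42.96
Medicare: $4,295.66 × 0.03 = $128.87
Legal plan premium: $269.96
Total deductions = $42.96 + $128.87 + $269.96 = $441.79
Net pay = $4,295.66 − $441.79 = $3,853.87

$3,853.87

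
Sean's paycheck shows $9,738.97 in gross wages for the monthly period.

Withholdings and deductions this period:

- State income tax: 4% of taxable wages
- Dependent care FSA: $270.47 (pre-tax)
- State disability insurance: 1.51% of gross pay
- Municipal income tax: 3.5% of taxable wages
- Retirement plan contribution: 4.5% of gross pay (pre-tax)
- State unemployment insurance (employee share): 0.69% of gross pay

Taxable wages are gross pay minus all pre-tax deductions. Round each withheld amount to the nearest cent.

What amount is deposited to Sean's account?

$8,138.72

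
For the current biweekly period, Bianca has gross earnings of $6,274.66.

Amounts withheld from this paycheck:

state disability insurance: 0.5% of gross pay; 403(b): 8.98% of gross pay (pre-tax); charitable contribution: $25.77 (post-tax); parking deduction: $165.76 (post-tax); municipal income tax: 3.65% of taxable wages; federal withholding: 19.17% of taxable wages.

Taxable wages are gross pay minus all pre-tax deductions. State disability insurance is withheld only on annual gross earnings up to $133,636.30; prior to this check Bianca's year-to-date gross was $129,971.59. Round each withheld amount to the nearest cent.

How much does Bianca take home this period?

403(b): $6,274.66 × 0.0898 = $563.46
Taxable wages = $6,274.66 − $563.46 = $5,711.20
Municipal income tax: $5,711.20 × 0.0365 = $208.46
Federal withholding: $5,711.20 × 0.1917 = $1,094.84
State disability insurance: only $133,636.30 − $129,971.59 = $3,664.71 of this check is subject → $3,664.71 × 0.005 = $18.32
Charitable contribution: $25.77
Parking deduction: $165.76
Total deductions = $563.46 + $208.46 + $1,094.84 + $18.32 + $25.77 + $165.76 = $2,076.61
Net pay = $6,274.66 − $2,076.61 = $4,198.05

$4,198.05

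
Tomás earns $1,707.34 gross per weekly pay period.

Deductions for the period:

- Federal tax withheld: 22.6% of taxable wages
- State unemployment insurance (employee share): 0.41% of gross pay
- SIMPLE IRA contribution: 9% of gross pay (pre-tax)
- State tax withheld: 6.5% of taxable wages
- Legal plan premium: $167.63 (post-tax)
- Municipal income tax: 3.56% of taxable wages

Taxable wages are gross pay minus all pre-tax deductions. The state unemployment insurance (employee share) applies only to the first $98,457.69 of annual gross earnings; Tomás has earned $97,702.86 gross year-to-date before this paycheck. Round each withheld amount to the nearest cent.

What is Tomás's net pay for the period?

$875.53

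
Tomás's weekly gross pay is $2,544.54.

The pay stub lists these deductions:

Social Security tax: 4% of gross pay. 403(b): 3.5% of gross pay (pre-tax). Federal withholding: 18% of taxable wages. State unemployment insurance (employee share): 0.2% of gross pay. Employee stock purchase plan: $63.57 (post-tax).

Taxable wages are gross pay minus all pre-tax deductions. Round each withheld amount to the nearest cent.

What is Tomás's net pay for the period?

403(b): $2,544.54 × 0.035 = $89.06
Taxable wages = $2,544.54 − $89.06 = $2,455.48
Federal withholding: $2,455.48 × 0.18 = $441.99
State unemployment insurance (employee share): $2,544.54 × 0.002 = $5.09
Social Security tax: $2,544.54 × 0.04 = $101.78
Employee stock purchase plan: $63.57
Total deductions = $89.06 + $441.99 + $5.09 + $101.78 + $63.57 = $701.49
Net pay = $2,544.54 − $701.49 = $1,843.05

$1,843.05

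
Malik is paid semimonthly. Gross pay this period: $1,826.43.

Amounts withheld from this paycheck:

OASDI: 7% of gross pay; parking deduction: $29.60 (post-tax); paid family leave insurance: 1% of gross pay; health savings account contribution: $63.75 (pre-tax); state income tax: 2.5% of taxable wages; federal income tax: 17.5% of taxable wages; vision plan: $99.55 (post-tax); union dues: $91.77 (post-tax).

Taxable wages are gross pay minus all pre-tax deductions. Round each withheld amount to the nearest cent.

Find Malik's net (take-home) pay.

Health savings account contribution: $63.75
Taxable wages = $1,826.43 − $63.75 = $1,762.68
State income tax: $1,762.68 × 0.025 = $44.07
Federal income tax: $1,762.68 × 0.175 = $308.47
OASDI: $1,826.43 × 0.07 = $127.85
Paid family leave insurance: $1,826.43 × 0.01 = $18.26
Parking deduction: $29.60
Union dues: $91.77
Vision plan: $99.55
Total deductions = $63.75 + $44.07 + $308.47 + $127.85 + $18.26 + $29.60 + $91.77 + $99.55 = $783.32
Net pay = $1,826.43 − $783.32 = $1,043.11

$1,043.11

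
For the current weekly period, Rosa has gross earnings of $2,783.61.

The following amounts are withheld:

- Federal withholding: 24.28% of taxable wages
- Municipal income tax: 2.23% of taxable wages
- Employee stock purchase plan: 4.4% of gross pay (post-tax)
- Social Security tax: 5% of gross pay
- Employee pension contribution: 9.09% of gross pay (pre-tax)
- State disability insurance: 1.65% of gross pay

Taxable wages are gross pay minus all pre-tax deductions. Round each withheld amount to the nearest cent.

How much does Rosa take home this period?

Employee pension contribution: $2,783.61 × 0.0909 = $253.03
Taxable wages = $2,783.61 − $253.03 = $2,530.58
Federal withholding: $2,530.58 × 0.2428 = $614.42
Municipal income tax: $2,530.58 × 0.0223 = $56.43
Social Security tax: $2,783.61 × 0.05 = $139.18
State disability insurance: $2,783.61 × 0.0165 = $45.93
Employee stock purchase plan: $2,783.61 × 0.044 = $122.48
Total deductions = $253.03 + $614.42 + $56.43 + $139.18 + $45.93 + $122.48 = $1,231.47
Net pay = $2,783.61 − $1,231.47 = $1,552.14

$1,552.14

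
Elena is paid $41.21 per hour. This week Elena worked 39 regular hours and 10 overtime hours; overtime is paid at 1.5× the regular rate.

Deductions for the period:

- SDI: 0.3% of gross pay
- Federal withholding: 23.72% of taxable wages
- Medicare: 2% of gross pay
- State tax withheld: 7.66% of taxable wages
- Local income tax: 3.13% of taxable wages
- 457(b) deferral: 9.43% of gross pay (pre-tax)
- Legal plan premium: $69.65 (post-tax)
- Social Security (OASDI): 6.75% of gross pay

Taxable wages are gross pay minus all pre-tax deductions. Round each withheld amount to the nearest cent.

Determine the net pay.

Regular pay: 39 × $41.21 = $1,607.19
Overtime pay: 10 × $41.21 × 1.5 = $618.15
Gross pay = $1,607.19 + $618.15 = $2,225.34
457(b) deferral: $2,225.34 × 0.0943 = $209.85
Taxable wages = $2,225.34 − $209.85 = $2,015.49
State tax withheld: $2,015.49 × 0.0766 = $154.39
Federal withholding: $2,015.49 × 0.2372 = $478.07
Local income tax: $2,015.49 × 0.0313 = $63.08
Medicare: $2,225.34 × 0.02 = $44.51
Social Security (OASDI): $2,225.34 × 0.0675 = $150.21
SDI: $2,225.34 × 0.003 = $6.68
Legal plan premium: $69.65
Total deductions = $209.85 + $154.39 + $478.07 + $63.08 + $44.51 + $150.21 + $6.68 + $69.65 = $1,176.44
Net pay = $2,225.34 − $1,176.44 = $1,048.90

$1,048.90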